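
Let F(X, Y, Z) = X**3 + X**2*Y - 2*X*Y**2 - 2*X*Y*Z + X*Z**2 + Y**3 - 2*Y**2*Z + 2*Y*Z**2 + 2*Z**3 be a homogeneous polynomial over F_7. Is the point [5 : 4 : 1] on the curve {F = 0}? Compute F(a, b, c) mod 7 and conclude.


F(5,4,1) ≡ 2 (mod 7); P is NOT on the curve.

Evaluate F(5, 4, 1) term-by-term (mod 7).
  X**3 ↦ 1·125·1·1 = 125
  X**2*Y ↦ 1·25·4·1 = 100
  -2*X*Y**2 ↦ -2·5·16·1 = -160
  -2*X*Y*Z ↦ -2·5·4·1 = -40
  X*Z**2 ↦ 1·5·1·1 = 5
  Y**3 ↦ 1·1·64·1 = 64
  -2*Y**2*Z ↦ -2·1·16·1 = -32
  2*Y*Z**2 ↦ 2·1·4·1 = 8
  2*Z**3 ↦ 2·1·1·1 = 2
Sum: F(5, 4, 1) = (125) + (100) + (-160) + (-40) + (5) + (64) + (-32) + (8) + (2) = 72.
Reducing mod 7: 72 ≡ 2 (mod 7).
Since F(a, b, c) ≡ 2 ≠ 0 (mod 7), P does NOT lie on the curve.


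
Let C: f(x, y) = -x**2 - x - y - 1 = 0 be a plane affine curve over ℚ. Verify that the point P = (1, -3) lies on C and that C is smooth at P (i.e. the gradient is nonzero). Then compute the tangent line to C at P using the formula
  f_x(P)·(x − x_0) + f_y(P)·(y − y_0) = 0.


Tangent line at P: -3*x - y = 0.

Step 1: f(1, -3) = 0, so P lies on C.
Step 2: partial derivatives
  f_x(x, y) = -2*x - 1, f_y(x, y) = -1.
  f_x(P) = -3, f_y(P) = -1 (gradient nonzero, so P is smooth).
Step 3: tangent line at P: -3·(x − 1) + -1·(y − -3) = 0.
Expanding: -3*x - y = 0.


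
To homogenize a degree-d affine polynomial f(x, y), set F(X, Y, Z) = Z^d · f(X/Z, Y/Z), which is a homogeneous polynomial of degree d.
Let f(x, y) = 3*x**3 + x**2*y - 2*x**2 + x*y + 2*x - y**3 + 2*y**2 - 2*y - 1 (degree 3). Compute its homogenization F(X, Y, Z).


F(X, Y, Z) = 3*X**3 + X**2*Y - 2*X**2*Z + X*Y*Z + 2*X*Z**2 - Y**3 + 2*Y**2*Z - 2*Y*Z**2 - Z**3

deg(f) = 3.
Substitute x = X/Z, y = Y/Z into f, then multiply by Z^3.
  monomial 3·x^3·y^0 ↦ 3·X^3·Y^0·Z^0.
  monomial 1·x^2·y^1 ↦ 1·X^2·Y^1·Z^0.
  monomial -2·x^2·y^0 ↦ -2·X^2·Y^0·Z^1.
  monomial 1·x^1·y^1 ↦ 1·X^1·Y^1·Z^1.
  monomial 2·x^1·y^0 ↦ 2·X^1·Y^0·Z^2.
  monomial -1·x^0·y^3 ↦ -1·X^0·Y^3·Z^0.
  monomial 2·x^0·y^2 ↦ 2·X^0·Y^2·Z^1.
  monomial -2·x^0·y^1 ↦ -2·X^0·Y^1·Z^2.
  monomial -1·x^0·y^0 ↦ -1·X^0·Y^0·Z^3.
Collecting: F(X, Y, Z) = 3*X**3 + X**2*Y - 2*X**2*Z + X*Y*Z + 2*X*Z**2 - Y**3 + 2*Y**2*Z - 2*Y*Z**2 - Z**3.


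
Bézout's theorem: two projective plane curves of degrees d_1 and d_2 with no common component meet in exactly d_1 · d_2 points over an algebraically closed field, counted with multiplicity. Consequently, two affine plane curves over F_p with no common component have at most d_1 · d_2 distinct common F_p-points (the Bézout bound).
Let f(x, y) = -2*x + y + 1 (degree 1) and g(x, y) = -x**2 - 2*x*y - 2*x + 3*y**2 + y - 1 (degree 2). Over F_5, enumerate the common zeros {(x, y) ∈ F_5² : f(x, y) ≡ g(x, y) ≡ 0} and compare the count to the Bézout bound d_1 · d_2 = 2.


Common zeros: ∅; count = 0; Bézout bound = 2.

deg(f) = 1, deg(g) = 2, so Bézout bound = 2.
Scan x ∈ F_5. For each x, list the y ∈ F_5 with f(x, y) ≡ 0 and those with g(x, y) ≡ 0 (mod 5); the common zeros in that column are the intersection.
  x = 0: f ≡ 0 at y ∈ {4}; g ≡ 0 at y ∈ ∅; common: ∅.
  x = 1: f ≡ 0 at y ∈ {1}; g ≡ 0 at y ∈ {3, 4}; common: ∅.
  x = 2: f ≡ 0 at y ∈ {3}; g ≡ 0 at y ∈ ∅; common: ∅.
  x = 3: f ≡ 0 at y ∈ {0}; g ≡ 0 at y ∈ ∅; common: ∅.
  x = 4: f ≡ 0 at y ∈ {2}; g ≡ 0 at y ∈ {0, 4}; common: ∅.
Collecting: common zeros = ∅, so the count is 0.
Comparison with the Bézout bound: 0 ≤ 2 = deg(f)·deg(g), as expected for curves with no common component (the affine F_5-count falls short of the bound because intersections may lie at infinity, over extension fields, or carry multiplicity).


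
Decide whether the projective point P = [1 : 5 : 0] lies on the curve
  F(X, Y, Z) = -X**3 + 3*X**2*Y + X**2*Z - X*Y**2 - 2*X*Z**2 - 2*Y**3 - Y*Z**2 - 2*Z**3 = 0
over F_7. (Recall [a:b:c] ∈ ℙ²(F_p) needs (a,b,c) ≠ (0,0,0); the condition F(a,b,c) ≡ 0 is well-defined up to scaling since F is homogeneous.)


F(1,5,0) ≡ 5 (mod 7); P is NOT on the curve.

Evaluate F(1, 5, 0) term-by-term (mod 7).
  -X**3 ↦ -1·1·1·1 = -1
  3*X**2*Y ↦ 3·1·5·1 = 15
  X**2*Z ↦ 1·1·1·0 = 0
  -X*Y**2 ↦ -1·1·25·1 = -25
  -2*X*Z**2 ↦ -2·1·1·0 = 0
  -2*Y**3 ↦ -2·1·125·1 = -250
  -Y*Z**2 ↦ -1·1·5·0 = 0
  -2*Z**3 ↦ -2·1·1·0 = 0
Sum: F(1, 5, 0) = (-1) + (15) + (0) + (-25) + (0) + (-250) + (0) + (0) = -261.
Reducing mod 7: -261 ≡ 5 (mod 7).
Since F(a, b, c) ≡ 5 ≠ 0 (mod 7), P does NOT lie on the curve.


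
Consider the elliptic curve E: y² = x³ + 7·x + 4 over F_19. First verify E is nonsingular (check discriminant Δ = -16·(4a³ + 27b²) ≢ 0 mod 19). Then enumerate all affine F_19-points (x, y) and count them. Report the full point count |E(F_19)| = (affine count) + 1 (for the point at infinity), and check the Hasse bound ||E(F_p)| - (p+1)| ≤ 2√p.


Affine points = {(0, 2), (0, 17), (2, 8), (2, 11), (4, 1), (4, 18), (7, 4), (7, 15), (9, 6), (9, 13), (11, 5), (11, 14), (12, 7), (12, 12), (15, 8), (15, 11), (17, 1), (17, 18)}; affine count = 18; |E(F_19)| = 19.

Discriminant check: Δ ∝ 4a³ + 27b² = 4·7³ + 27·4² = 4·343 + 27·16 ≡ 18 (mod 19). Nonzero ⇒ E is nonsingular.
For each x ∈ F_19, compute rhs = x³ + 7·x + 4 mod 19, then count y ∈ F_19 with y² ≡ rhs.
  x = 0: rhs = 4, matching y values: 2, 17 (2 points).
  x = 1: rhs = 12, matching y values: none (0 points).
  x = 2: rhs = 7, matching y values: 8, 11 (2 points).
  x = 3: rhs = 14, matching y values: none (0 points).
  x = 4: rhs = 1, matching y values: 1, 18 (2 points).
  x = 5: rhs = 12, matching y values: none (0 points).
  x = 6: rhs = 15, matching y values: none (0 points).
  x = 7: rhs = 16, matching y values: 4, 15 (2 points).
  x = 8: rhs = 2, matching y values: none (0 points).
  x = 9: rhs = 17, matching y values: 6, 13 (2 points).
  x = 10: rhs = 10, matching y values: none (0 points).
  x = 11: rhs = 6, matching y values: 5, 14 (2 points).
  x = 12: rhs = 11, matching y values: 7, 12 (2 points).
  x = 13: rhs = 12, matching y values: none (0 points).
  x = 14: rhs = 15, matching y values: none (0 points).
  x = 15: rhs = 7, matching y values: 8, 11 (2 points).
  x = 16: rhs = 13, matching y values: none (0 points).
  x = 17: rhs = 1, matching y values: 1, 18 (2 points).
  x = 18: rhs = 15, matching y values: none (0 points).
Total affine count: 18.
Full point count |E(F_19)| = 18 + 1 = 19.
Hasse bound: |19 − (19+1)| = |-1| = 1 ≤ 2√19 ≈ 8.7178 ✓.


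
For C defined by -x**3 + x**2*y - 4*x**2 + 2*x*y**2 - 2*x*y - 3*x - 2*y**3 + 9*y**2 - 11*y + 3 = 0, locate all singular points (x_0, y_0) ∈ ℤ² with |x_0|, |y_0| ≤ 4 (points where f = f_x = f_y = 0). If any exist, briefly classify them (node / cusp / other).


Singular points: {(-1, 1)}; classification: cusp.

Compute partial derivatives:
  f_x = -3*x**2 + 2*x*y - 8*x + 2*y**2 - 2*y - 3.
  f_y = x**2 + 4*x*y - 2*x - 6*y**2 + 18*y - 11.
Scan x_0 ∈ {−4, ..., 4}. For each x_0, f_y(x_0, y) is a polynomial in y; find its integer roots y ∈ {−4, ..., 4}, then test f_x and f at those candidates.
  x = -4: f_y(-4, y) = -6*y**2 + 2*y + 13; no integer root y with |y| ≤ 4.
  x = -3: f_y(-3, y) = -6*y**2 + 6*y + 4; no integer root y with |y| ≤ 4.
  x = -2: f_y(-2, y) = -6*y**2 + 10*y - 3; no integer root y with |y| ≤ 4.
  x = -1: f_y(-1, y) = -6*y**2 + 14*y - 8; vanishes at y ∈ {1}. (-1, 1): f_x = 0, f = 0 — SINGULAR.
  x = 0: f_y(0, y) = -6*y**2 + 18*y - 11; no integer root y with |y| ≤ 4.
  x = 1: f_y(1, y) = -6*y**2 + 22*y - 12; vanishes at y ∈ {3}. (1, 3): f_x = 4 ≠ 0.
  x = 2: f_y(2, y) = -6*y**2 + 26*y - 11; no integer root y with |y| ≤ 4.
  x = 3: f_y(3, y) = -6*y**2 + 30*y - 8; no integer root y with |y| ≤ 4.
  x = 4: f_y(4, y) = -6*y**2 + 34*y - 3; no integer root y with |y| ≤ 4.
Only singular point on the grid: (-1, 1).
Classify: substitute x = -1 + u, y = 1 + v and expand: f = -u**3 + u**2*v + 2*u*v**2 - 2*v**3 + v**2.
No constant or linear terms (consistent with a singular point). Quadratic part: v**2. Cubic part: -u**3 + u**2*v + 2*u*v**2 - 2*v**3.
The quadratic part v**2 is a perfect square, so there is a single (double) tangent line v = 0, i.e. y = 1. Restricting the cubic part to that line (v = 0) leaves -u**3 ≠ 0, so f is not divisible by v and the branch is v² ≈ u**3 to lowest order — this is a cusp.
Classification: cusp.


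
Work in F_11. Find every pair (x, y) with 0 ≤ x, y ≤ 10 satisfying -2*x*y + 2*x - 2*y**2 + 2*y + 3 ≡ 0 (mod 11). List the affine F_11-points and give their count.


Affine F_11-points: {(2, 4), (2, 6), (3, 10), (4, 0), (4, 8), (5, 2), (5, 5), (6, 3), (7, 7), (7, 9)}; count = 10.

For each of the 121 pairs (x, y) ∈ F_11², evaluate f(x, y) mod 11. Record the zeros.
  x = 0: [0↦3, 1↦3, 2↦10, 3↦2, 4↦1, 5↦7, 6↦9, 7↦7, 8↦1, 9↦2, 10↦10]  zeros at y ∈ ∅
  x = 1: [0↦5, 1↦3, 2↦8, 3↦9, 4↦6, 5↦10, 6↦10, 7↦6, 8↦9, 9↦8, 10↦3]  zeros at y ∈ ∅
  x = 2: [0↦7, 1↦3, 2↦6, 3↦5, 4↦0, 5↦2, 6↦0, 7↦5, 8↦6, 9↦3, 10↦7]  zeros at y ∈ {4, 6}
  x = 3: [0↦9, 1↦3, 2↦4, 3↦1, 4↦5, 5↦5, 6↦1, 7↦4, 8↦3, 9↦9, 10↦0]  zeros at y ∈ {10}
  x = 4: [0↦0, 1↦3, 2↦2, 3↦8, 4↦10, 5↦8, 6↦2, 7↦3, 8↦0, 9↦4, 10↦4]  zeros at y ∈ {0, 8}
  x = 5: [0↦2, 1↦3, 2↦0, 3↦4, 4↦4, 5↦0, 6↦3, 7↦2, 8↦8, 9↦10, 10↦8]  zeros at y ∈ {2, 5}
  x = 6: [0↦4, 1↦3, 2↦9, 3↦0, 4↦9, 5↦3, 6↦4, 7↦1, 8↦5, 9↦5, 10↦1]  zeros at y ∈ {3}
  x = 7: [0↦6, 1↦3, 2↦7, 3↦7, 4↦3, 5↦6, 6↦5, 7↦0, 8↦2, 9↦0, 10↦5]  zeros at y ∈ {7, 9}
  x = 8: [0↦8, 1↦3, 2↦5, 3↦3, 4↦8, 5↦9, 6↦6, 7↦10, 8↦10, 9↦6, 10↦9]  zeros at y ∈ ∅
  x = 9: [0↦10, 1↦3, 2↦3, 3↦10, 4↦2, 5↦1, 6↦7, 7↦9, 8↦7, 9↦1, 10↦2]  zeros at y ∈ ∅
  x = 10: [0↦1, 1↦3, 2↦1, 3↦6, 4↦7, 5↦4, 6↦8, 7↦8, 8↦4, 9↦7, 10↦6]  zeros at y ∈ ∅
Collecting zeros: affine points = {(2, 4), (2, 6), (3, 10), (4, 0), (4, 8), (5, 2), (5, 5), (6, 3), (7, 7), (7, 9)}.
Total count |C(F_11)_aff| = 10.


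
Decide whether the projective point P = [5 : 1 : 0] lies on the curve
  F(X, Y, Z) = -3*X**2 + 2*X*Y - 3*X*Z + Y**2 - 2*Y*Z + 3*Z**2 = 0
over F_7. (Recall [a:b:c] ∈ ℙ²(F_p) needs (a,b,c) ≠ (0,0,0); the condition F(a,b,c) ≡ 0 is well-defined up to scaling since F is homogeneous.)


F(5,1,0) ≡ 6 (mod 7); P is NOT on the curve.

Evaluate F(5, 1, 0) term-by-term (mod 7).
  -3*X**2 ↦ -3·25·1·1 = -75
  2*X*Y ↦ 2·5·1·1 = 10
  -3*X*Z ↦ -3·5·1·0 = 0
  Y**2 ↦ 1·1·1·1 = 1
  -2*Y*Z ↦ -2·1·1·0 = 0
  3*Z**2 ↦ 3·1·1·0 = 0
Sum: F(5, 1, 0) = (-75) + (10) + (0) + (1) + (0) + (0) = -64.
Reducing mod 7: -64 ≡ 6 (mod 7).
Since F(a, b, c) ≡ 6 ≠ 0 (mod 7), P does NOT lie on the curve.


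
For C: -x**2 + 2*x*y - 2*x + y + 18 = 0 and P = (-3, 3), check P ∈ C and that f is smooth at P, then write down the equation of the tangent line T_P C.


Tangent line at P: 10*x - 5*y + 45 = 0.

Step 1: f(-3, 3) = 0, so P lies on C.
Step 2: partial derivatives
  f_x(x, y) = -2*x + 2*y - 2, f_y(x, y) = 2*x + 1.
  f_x(P) = 10, f_y(P) = -5 (gradient nonzero, so P is smooth).
Step 3: tangent line at P: 10·(x − -3) + -5·(y − 3) = 0.
Expanding: 10*x - 5*y + 45 = 0.


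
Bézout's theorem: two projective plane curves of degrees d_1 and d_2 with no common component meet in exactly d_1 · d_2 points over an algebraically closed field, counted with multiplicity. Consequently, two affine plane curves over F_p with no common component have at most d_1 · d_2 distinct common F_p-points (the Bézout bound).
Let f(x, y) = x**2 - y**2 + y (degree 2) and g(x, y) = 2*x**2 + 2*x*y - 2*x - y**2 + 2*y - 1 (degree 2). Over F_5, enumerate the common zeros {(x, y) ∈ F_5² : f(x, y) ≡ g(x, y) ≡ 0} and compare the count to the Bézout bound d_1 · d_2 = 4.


Common zeros: {(0, 1)}; count = 1; Bézout bound = 4.

deg(f) = 2, deg(g) = 2, so Bézout bound = 4.
Scan x ∈ F_5. For each x, list the y ∈ F_5 with f(x, y) ≡ 0 and those with g(x, y) ≡ 0 (mod 5); the common zeros in that column are the intersection.
  x = 0: f ≡ 0 at y ∈ {0, 1}; g ≡ 0 at y ∈ {1}; common: {1}.
  x = 1: f ≡ 0 at y ∈ {3}; g ≡ 0 at y ∈ ∅; common: ∅.
  x = 2: f ≡ 0 at y ∈ ∅; g ≡ 0 at y ∈ ∅; common: ∅.
  x = 3: f ≡ 0 at y ∈ ∅; g ≡ 0 at y ∈ ∅; common: ∅.
  x = 4: f ≡ 0 at y ∈ {3}; g ≡ 0 at y ∈ ∅; common: ∅.
Collecting: common zeros = {(0, 1)}, so the count is 1.
Comparison with the Bézout bound: 1 ≤ 4 = deg(f)·deg(g), as expected for curves with no common component (the affine F_5-count falls short of the bound because intersections may lie at infinity, over extension fields, or carry multiplicity).


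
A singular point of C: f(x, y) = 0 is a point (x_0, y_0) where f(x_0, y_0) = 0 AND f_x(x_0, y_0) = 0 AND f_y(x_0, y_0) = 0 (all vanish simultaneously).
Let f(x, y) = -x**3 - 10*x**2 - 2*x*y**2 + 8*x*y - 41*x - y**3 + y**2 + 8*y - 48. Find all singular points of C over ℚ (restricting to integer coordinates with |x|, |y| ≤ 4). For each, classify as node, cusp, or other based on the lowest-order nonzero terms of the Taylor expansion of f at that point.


Singular points: {(-3, 2)}; classification: node.

Compute partial derivatives:
  f_x = -3*x**2 - 20*x - 2*y**2 + 8*y - 41.
  f_y = -4*x*y + 8*x - 3*y**2 + 2*y + 8.
Scan x_0 ∈ {−4, ..., 4}. For each x_0, f_y(x_0, y) is a polynomial in y; find its integer roots y ∈ {−4, ..., 4}, then test f_x and f at those candidates.
  x = -4: f_y(-4, y) = -3*y**2 + 18*y - 24; vanishes at y ∈ {2, 4}. (-4, 2): f_x = -1 ≠ 0; (-4, 4): f_x = -9 ≠ 0.
  x = -3: f_y(-3, y) = -3*y**2 + 14*y - 16; vanishes at y ∈ {2}. (-3, 2): f_x = 0, f = 0 — SINGULAR.
  x = -2: f_y(-2, y) = -3*y**2 + 10*y - 8; vanishes at y ∈ {2}. (-2, 2): f_x = -5 ≠ 0.
  x = -1: f_y(-1, y) = -3*y**2 + 6*y; vanishes at y ∈ {0, 2}. (-1, 0): f_x = -24 ≠ 0; (-1, 2): f_x = -16 ≠ 0.
  x = 0: f_y(0, y) = -3*y**2 + 2*y + 8; vanishes at y ∈ {2}. (0, 2): f_x = -33 ≠ 0.
  x = 1: f_y(1, y) = -3*y**2 - 2*y + 16; vanishes at y ∈ {2}. (1, 2): f_x = -56 ≠ 0.
  x = 2: f_y(2, y) = -3*y**2 - 6*y + 24; vanishes at y ∈ {-4, 2}. (2, -4): f_x = -157 ≠ 0; (2, 2): f_x = -85 ≠ 0.
  x = 3: f_y(3, y) = -3*y**2 - 10*y + 32; vanishes at y ∈ {2}. (3, 2): f_x = -120 ≠ 0.
  x = 4: f_y(4, y) = -3*y**2 - 14*y + 40; vanishes at y ∈ {2}. (4, 2): f_x = -161 ≠ 0.
Only singular point on the grid: (-3, 2).
Classify: substitute x = -3 + u, y = 2 + v and expand: f = -u**3 - u**2 - 2*u*v**2 - v**3 + v**2.
No constant or linear terms (consistent with a singular point). Quadratic part: -u**2 + v**2. Cubic part: -u**3 - 2*u*v**2 - v**3.
The quadratic part v**2 - u**2 = (v − u)(v + u) splits into two distinct linear factors, so there are two distinct tangent lines y − 2 = ±(x − -3) — this is a node (ordinary double point).
Classification: node.


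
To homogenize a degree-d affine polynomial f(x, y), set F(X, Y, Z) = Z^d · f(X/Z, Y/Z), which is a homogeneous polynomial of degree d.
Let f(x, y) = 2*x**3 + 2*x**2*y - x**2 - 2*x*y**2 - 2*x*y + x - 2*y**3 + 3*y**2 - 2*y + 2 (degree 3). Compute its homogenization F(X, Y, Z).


F(X, Y, Z) = 2*X**3 + 2*X**2*Y - X**2*Z - 2*X*Y**2 - 2*X*Y*Z + X*Z**2 - 2*Y**3 + 3*Y**2*Z - 2*Y*Z**2 + 2*Z**3

deg(f) = 3.
Substitute x = X/Z, y = Y/Z into f, then multiply by Z^3.
  monomial 2·x^3·y^0 ↦ 2·X^3·Y^0·Z^0.
  monomial 2·x^2·y^1 ↦ 2·X^2·Y^1·Z^0.
  monomial -1·x^2·y^0 ↦ -1·X^2·Y^0·Z^1.
  monomial -2·x^1·y^2 ↦ -2·X^1·Y^2·Z^0.
  monomial -2·x^1·y^1 ↦ -2·X^1·Y^1·Z^1.
  monomial 1·x^1·y^0 ↦ 1·X^1·Y^0·Z^2.
  monomial -2·x^0·y^3 ↦ -2·X^0·Y^3·Z^0.
  monomial 3·x^0·y^2 ↦ 3·X^0·Y^2·Z^1.
  monomial -2·x^0·y^1 ↦ -2·X^0·Y^1·Z^2.
  monomial 2·x^0·y^0 ↦ 2·X^0·Y^0·Z^3.
Collecting: F(X, Y, Z) = 2*X**3 + 2*X**2*Y - X**2*Z - 2*X*Y**2 - 2*X*Y*Z + X*Z**2 - 2*Y**3 + 3*Y**2*Z - 2*Y*Z**2 + 2*Z**3.


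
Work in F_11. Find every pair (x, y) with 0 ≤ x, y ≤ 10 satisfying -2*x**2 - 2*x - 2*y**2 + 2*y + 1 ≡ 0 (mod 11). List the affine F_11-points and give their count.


Affine F_11-points: {(0, 3), (0, 9), (2, 0), (2, 1), (4, 6), (5, 5), (5, 7), (6, 6), (8, 0), (8, 1), (10, 3), (10, 9)}; count = 12.

For each of the 121 pairs (x, y) ∈ F_11², evaluate f(x, y) mod 11. Record the zeros.
  x = 0: [0↦1, 1↦1, 2↦8, 3↦0, 4↦10, 5↦5, 6↦7, 7↦5, 8↦10, 9↦0, 10↦8]  zeros at y ∈ {3, 9}
  x = 1: [0↦8, 1↦8, 2↦4, 3↦7, 4↦6, 5↦1, 6↦3, 7↦1, 8↦6, 9↦7, 10↦4]  zeros at y ∈ ∅
  x = 2: [0↦0, 1↦0, 2↦7, 3↦10, 4↦9, 5↦4, 6↦6, 7↦4, 8↦9, 9↦10, 10↦7]  zeros at y ∈ {0, 1}
  x = 3: [0↦10, 1↦10, 2↦6, 3↦9, 4↦8, 5↦3, 6↦5, 7↦3, 8↦8, 9↦9, 10↦6]  zeros at y ∈ ∅
  x = 4: [0↦5, 1↦5, 2↦1, 3↦4, 4↦3, 5↦9, 6↦0, 7↦9, 8↦3, 9↦4, 10↦1]  zeros at y ∈ {6}
  x = 5: [0↦7, 1↦7, 2↦3, 3↦6, 4↦5, 5↦0, 6↦2, 7↦0, 8↦5, 9↦6, 10↦3]  zeros at y ∈ {5, 7}
  x = 6: [0↦5, 1↦5, 2↦1, 3↦4, 4↦3, 5↦9, 6↦0, 7↦9, 8↦3, 9↦4, 10↦1]  zeros at y ∈ {6}
  x = 7: [0↦10, 1↦10, 2↦6, 3↦9, 4↦8, 5↦3, 6↦5, 7↦3, 8↦8, 9↦9, 10↦6]  zeros at y ∈ ∅
  x = 8: [0↦0, 1↦0, 2↦7, 3↦10, 4↦9, 5↦4, 6↦6, 7↦4, 8↦9, 9↦10, 10↦7]  zeros at y ∈ {0, 1}
  x = 9: [0↦8, 1↦8, 2↦4, 3↦7, 4↦6, 5↦1, 6↦3, 7↦1, 8↦6, 9↦7, 10↦4]  zeros at y ∈ ∅
  x = 10: [0↦1, 1↦1, 2↦8, 3↦0, 4↦10, 5↦5, 6↦7, 7↦5, 8↦10, 9↦0, 10↦8]  zeros at y ∈ {3, 9}
Collecting zeros: affine points = {(0, 3), (0, 9), (2, 0), (2, 1), (4, 6), (5, 5), (5, 7), (6, 6), (8, 0), (8, 1), (10, 3), (10, 9)}.
Total count |C(F_11)_aff| = 12.


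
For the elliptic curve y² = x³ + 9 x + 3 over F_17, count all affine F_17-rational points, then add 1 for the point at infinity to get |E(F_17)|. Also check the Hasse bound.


Affine points = {(1, 8), (1, 9), (4, 1), (4, 16), (6, 1), (6, 16), (7, 1), (7, 16), (8, 3), (8, 14), (14, 0)}; affine count = 11; |E(F_17)| = 12.

Discriminant check: Δ ∝ 4a³ + 27b² = 4·9³ + 27·3² = 4·729 + 27·9 ≡ 14 (mod 17). Nonzero ⇒ E is nonsingular.
For each x ∈ F_17, compute rhs = x³ + 9·x + 3 mod 17, then count y ∈ F_17 with y² ≡ rhs.
  x = 0: rhs = 3, matching y values: none (0 points).
  x = 1: rhs = 13, matching y values: 8, 9 (2 points).
  x = 2: rhs = 12, matching y values: none (0 points).
  x = 3: rhs = 6, matching y values: none (0 points).
  x = 4: rhs = 1, matching y values: 1, 16 (2 points).
  x = 5: rhs = 3, matching y values: none (0 points).
  x = 6: rhs = 1, matching y values: 1, 16 (2 points).
  x = 7: rhs = 1, matching y values: 1, 16 (2 points).
  x = 8: rhs = 9, matching y values: 3, 14 (2 points).
  x = 9: rhs = 14, matching y values: none (0 points).
  x = 10: rhs = 5, matching y values: none (0 points).
  x = 11: rhs = 5, matching y values: none (0 points).
  x = 12: rhs = 3, matching y values: none (0 points).
  x = 13: rhs = 5, matching y values: none (0 points).
  x = 14: rhs = 0, matching y values: 0 (1 points).
  x = 15: rhs = 11, matching y values: none (0 points).
  x = 16: rhs = 10, matching y values: none (0 points).
Total affine count: 11.
Full point count |E(F_17)| = 11 + 1 = 12.
Hasse bound: |12 − (17+1)| = |-6| = 6 ≤ 2√17 ≈ 8.2462 ✓.


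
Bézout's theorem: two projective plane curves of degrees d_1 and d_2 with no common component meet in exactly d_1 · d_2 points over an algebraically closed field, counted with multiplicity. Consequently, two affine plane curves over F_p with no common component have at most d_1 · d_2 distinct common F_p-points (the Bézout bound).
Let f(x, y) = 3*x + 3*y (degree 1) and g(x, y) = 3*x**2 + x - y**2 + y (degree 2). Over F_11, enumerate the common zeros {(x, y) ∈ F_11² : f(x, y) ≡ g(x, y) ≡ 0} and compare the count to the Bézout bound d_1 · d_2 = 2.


Common zeros: {(0, 0)}; count = 1; Bézout bound = 2.

deg(f) = 1, deg(g) = 2, so Bézout bound = 2.
Scan x ∈ F_11. For each x, list the y ∈ F_11 with f(x, y) ≡ 0 and those with g(x, y) ≡ 0 (mod 11); the common zeros in that column are the intersection.
  x = 0: f ≡ 0 at y ∈ {0}; g ≡ 0 at y ∈ {0, 1}; common: {0}.
  x = 1: f ≡ 0 at y ∈ {10}; g ≡ 0 at y ∈ ∅; common: ∅.
  x = 2: f ≡ 0 at y ∈ {9}; g ≡ 0 at y ∈ ∅; common: ∅.
  x = 3: f ≡ 0 at y ∈ {8}; g ≡ 0 at y ∈ {6}; common: ∅.
  x = 4: f ≡ 0 at y ∈ {7}; g ≡ 0 at y ∈ {6}; common: ∅.
  x = 5: f ≡ 0 at y ∈ {6}; g ≡ 0 at y ∈ ∅; common: ∅.
  x = 6: f ≡ 0 at y ∈ {5}; g ≡ 0 at y ∈ ∅; common: ∅.
  x = 7: f ≡ 0 at y ∈ {4}; g ≡ 0 at y ∈ {0, 1}; common: ∅.
  x = 8: f ≡ 0 at y ∈ {3}; g ≡ 0 at y ∈ {2, 10}; common: ∅.
  x = 9: f ≡ 0 at y ∈ {2}; g ≡ 0 at y ∈ ∅; common: ∅.
  x = 10: f ≡ 0 at y ∈ {1}; g ≡ 0 at y ∈ {2, 10}; common: ∅.
Collecting: common zeros = {(0, 0)}, so the count is 1.
Comparison with the Bézout bound: 1 ≤ 2 = deg(f)·deg(g), as expected for curves with no common component (the affine F_11-count falls short of the bound because intersections may lie at infinity, over extension fields, or carry multiplicity).


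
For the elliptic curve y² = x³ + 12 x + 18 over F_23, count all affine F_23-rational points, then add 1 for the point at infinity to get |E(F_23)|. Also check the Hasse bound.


Affine points = {(0, 8), (0, 15), (1, 10), (1, 13), (2, 2), (2, 21), (3, 9), (3, 14), (7, 10), (7, 13), (9, 2), (9, 21), (11, 3), (11, 20), (12, 2), (12, 21), (13, 5), (13, 18), (14, 3), (14, 20), (15, 10), (15, 13), (17, 11), (17, 12), (20, 1), (20, 22), (21, 3), (21, 20)}; affine count = 28; |E(F_23)| = 29.

Discriminant check: Δ ∝ 4a³ + 27b² = 4·12³ + 27·18² = 4·1728 + 27·324 ≡ 20 (mod 23). Nonzero ⇒ E is nonsingular.
For each x ∈ F_23, compute rhs = x³ + 12·x + 18 mod 23, then count y ∈ F_23 with y² ≡ rhs.
  x = 0: rhs = 18, matching y values: 8, 15 (2 points).
  x = 1: rhs = 8, matching y values: 10, 13 (2 points).
  x = 2: rhs = 4, matching y values: 2, 21 (2 points).
  x = 3: rhs = 12, matching y values: 9, 14 (2 points).
  x = 4: rhs = 15, matching y values: none (0 points).
  x = 5: rhs = 19, matching y values: none (0 points).
  x = 6: rhs = 7, matching y values: none (0 points).
  x = 7: rhs = 8, matching y values: 10, 13 (2 points).
  x = 8: rhs = 5, matching y values: none (0 points).
  x = 9: rhs = 4, matching y values: 2, 21 (2 points).
  x = 10: rhs = 11, matching y values: none (0 points).
  x = 11: rhs = 9, matching y values: 3, 20 (2 points).
  x = 12: rhs = 4, matching y values: 2, 21 (2 points).
  x = 13: rhs = 2, matching y values: 5, 18 (2 points).
  x = 14: rhs = 9, matching y values: 3, 20 (2 points).
  x = 15: rhs = 8, matching y values: 10, 13 (2 points).
  x = 16: rhs = 5, matching y values: none (0 points).
  x = 17: rhs = 6, matching y values: 11, 12 (2 points).
  x = 18: rhs = 17, matching y values: none (0 points).
  x = 19: rhs = 21, matching y values: none (0 points).
  x = 20: rhs = 1, matching y values: 1, 22 (2 points).
  x = 21: rhs = 9, matching y values: 3, 20 (2 points).
  x = 22: rhs = 5, matching y values: none (0 points).
Total affine count: 28.
Full point count |E(F_23)| = 28 + 1 = 29.
Hasse bound: |29 − (23+1)| = |5| = 5 ≤ 2√23 ≈ 9.5917 ✓.


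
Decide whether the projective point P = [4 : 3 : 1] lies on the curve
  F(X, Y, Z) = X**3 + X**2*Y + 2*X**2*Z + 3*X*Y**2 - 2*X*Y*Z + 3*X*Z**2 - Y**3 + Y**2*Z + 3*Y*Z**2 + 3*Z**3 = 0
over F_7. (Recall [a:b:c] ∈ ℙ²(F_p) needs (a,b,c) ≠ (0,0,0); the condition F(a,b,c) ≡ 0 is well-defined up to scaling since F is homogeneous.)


F(4,3,1) ≡ 3 (mod 7); P is NOT on the curve.

Evaluate F(4, 3, 1) term-by-term (mod 7).
  X**3 ↦ 1·64·1·1 = 64
  X**2*Y ↦ 1·16·3·1 = 48
  2*X**2*Z ↦ 2·16·1·1 = 32
  3*X*Y**2 ↦ 3·4·9·1 = 108
  -2*X*Y*Z ↦ -2·4·3·1 = -24
  3*X*Z**2 ↦ 3·4·1·1 = 12
  -Y**3 ↦ -1·1·27·1 = -27
  Y**2*Z ↦ 1·1·9·1 = 9
  3*Y*Z**2 ↦ 3·1·3·1 = 9
  3*Z**3 ↦ 3·1·1·1 = 3
Sum: F(4, 3, 1) = (64) + (48) + (32) + (108) + (-24) + (12) + (-27) + (9) + (9) + (3) = 234.
Reducing mod 7: 234 ≡ 3 (mod 7).
Since F(a, b, c) ≡ 3 ≠ 0 (mod 7), P does NOT lie on the curve.


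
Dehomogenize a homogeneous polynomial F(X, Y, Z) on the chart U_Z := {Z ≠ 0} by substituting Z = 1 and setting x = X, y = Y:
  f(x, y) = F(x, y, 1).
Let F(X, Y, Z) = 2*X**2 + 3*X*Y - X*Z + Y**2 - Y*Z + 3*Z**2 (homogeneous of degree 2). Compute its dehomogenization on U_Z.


f(x, y) = 2*x**2 + 3*x*y - x + y**2 - y + 3

On U_Z we set Z = 1. Each monomial c·X^i·Y^j·Z^k in F becomes c·x^i·y^j·1^k = c·x^i·y^j.
Substituting Z = 1: F(X, Y, 1) = 2*x**2 + 3*x*y - x + y**2 - y + 3.
Note: deg(f) ≤ deg(F) = 2; strict inequality happens when F is divisible by Z (lost terms).


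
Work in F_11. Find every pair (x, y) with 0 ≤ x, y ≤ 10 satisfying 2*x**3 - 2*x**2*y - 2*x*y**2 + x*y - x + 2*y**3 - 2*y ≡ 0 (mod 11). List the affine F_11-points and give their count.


Affine F_11-points: {(0, 0), (0, 1), (0, 10), (1, 10), (3, 3), (3, 5), (3, 6), (4, 1), (4, 6), (4, 8), (5, 8), (8, 1), (9, 10), (10, 6), (10, 7), (10, 8)}; count = 16.

For each of the 121 pairs (x, y) ∈ F_11², evaluate f(x, y) mod 11. Record the zeros.
  x = 0: [0↦0, 1↦0, 2↦1, 3↦4, 4↦10, 5↦9, 6↦2, 7↦1, 8↦7, 9↦10, 10↦0]  zeros at y ∈ {0, 1, 10}
  x = 1: [0↦1, 1↦9, 2↦3, 3↦6, 4↦8, 5↦10, 6↦2, 7↦7, 8↦4, 9↦5, 10↦0]  zeros at y ∈ {10}
  x = 2: [0↦3, 1↦4, 2↦9, 3↦8, 4↦2, 5↦3, 6↦1, 7↦8, 8↦3, 9↦9, 10↦5]  zeros at y ∈ ∅
  x = 3: [0↦7, 1↦8, 2↦9, 3↦0, 4↦4, 5↦0, 6↦0, 7↦5, 8↦5, 9↦1, 10↦5]  zeros at y ∈ {3, 5, 6}
  x = 4: [0↦3, 1↦0, 2↦4, 3↦5, 4↦4, 5↦2, 6↦0, 7↦10, 8↦0, 9↦4, 10↦1]  zeros at y ∈ {1, 6, 8}
  x = 5: [0↦3, 1↦3, 2↦6, 3↦2, 4↦3, 5↦10, 6↦2, 7↦2, 8↦0, 9↦8, 10↦5]  zeros at y ∈ {8}
  x = 6: [0↦8, 1↦7, 2↦5, 3↦3, 4↦2, 5↦3, 6↦7, 7↦4, 8↦6, 9↦3, 10↦7]  zeros at y ∈ ∅
  x = 7: [0↦8, 1↦2, 2↦2, 3↦9, 4↦2, 5↦4, 6↦5, 7↦6, 8↦8, 9↦1, 10↦8]  zeros at y ∈ ∅
  x = 8: [0↦4, 1↦0, 2↦9, 3↦10, 4↦4, 5↦3, 6↦8, 7↦9, 8↦7, 9↦3, 10↦9]  zeros at y ∈ {1}
  x = 9: [0↦8, 1↦2, 2↦5, 3↦7, 4↦9, 5↦1, 6↦6, 7↦3, 8↦4, 9↦10, 10↦0]  zeros at y ∈ {10}
  x = 10: [0↦10, 1↦9, 2↦2, 3↦1, 4↦7, 5↦10, 6↦0, 7↦0, 8↦0, 9↦1, 10↦4]  zeros at y ∈ {6, 7, 8}
Collecting zeros: affine points = {(0, 0), (0, 1), (0, 10), (1, 10), (3, 3), (3, 5), (3, 6), (4, 1), (4, 6), (4, 8), (5, 8), (8, 1), (9, 10), (10, 6), (10, 7), (10, 8)}.
Total count |C(F_11)_aff| = 16.


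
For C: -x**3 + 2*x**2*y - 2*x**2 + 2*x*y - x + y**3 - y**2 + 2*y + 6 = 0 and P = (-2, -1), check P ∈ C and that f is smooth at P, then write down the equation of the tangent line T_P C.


Tangent line at P: x + 11*y + 13 = 0.

Step 1: f(-2, -1) = 0, so P lies on C.
Step 2: partial derivatives
  f_x(x, y) = -3*x**2 + 4*x*y - 4*x + 2*y - 1, f_y(x, y) = 2*x**2 + 2*x + 3*y**2 - 2*y + 2.
  f_x(P) = 1, f_y(P) = 11 (gradient nonzero, so P is smooth).
Step 3: tangent line at P: 1·(x − -2) + 11·(y − -1) = 0.
Expanding: x + 11*y + 13 = 0.


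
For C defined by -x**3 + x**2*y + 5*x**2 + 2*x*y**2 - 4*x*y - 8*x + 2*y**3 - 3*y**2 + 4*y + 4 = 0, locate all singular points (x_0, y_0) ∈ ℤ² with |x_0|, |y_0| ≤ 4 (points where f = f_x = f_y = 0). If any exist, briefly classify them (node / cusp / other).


Singular points: {(2, 0)}; classification: node.

Compute partial derivatives:
  f_x = -3*x**2 + 2*x*y + 10*x + 2*y**2 - 4*y - 8.
  f_y = x**2 + 4*x*y - 4*x + 6*y**2 - 6*y + 4.
Scan x_0 ∈ {−4, ..., 4}. For each x_0, f_y(x_0, y) is a polynomial in y; find its integer roots y ∈ {−4, ..., 4}, then test f_x and f at those candidates.
  x = -4: f_y(-4, y) = 6*y**2 - 22*y + 36; no integer root y with |y| ≤ 4.
  x = -3: f_y(-3, y) = 6*y**2 - 18*y + 25; no integer root y with |y| ≤ 4.
  x = -2: f_y(-2, y) = 6*y**2 - 14*y + 16; no integer root y with |y| ≤ 4.
  x = -1: f_y(-1, y) = 6*y**2 - 10*y + 9; no integer root y with |y| ≤ 4.
  x = 0: f_y(0, y) = 6*y**2 - 6*y + 4; no integer root y with |y| ≤ 4.
  x = 1: f_y(1, y) = 6*y**2 - 2*y + 1; no integer root y with |y| ≤ 4.
  x = 2: f_y(2, y) = 6*y**2 + 2*y; vanishes at y ∈ {0}. (2, 0): f_x = 0, f = 0 — SINGULAR.
  x = 3: f_y(3, y) = 6*y**2 + 6*y + 1; no integer root y with |y| ≤ 4.
  x = 4: f_y(4, y) = 6*y**2 + 10*y + 4; vanishes at y ∈ {-1}. (4, -1): f_x = -18 ≠ 0.
Only singular point on the grid: (2, 0).
Classify: substitute x = 2 + u, y = 0 + v and expand: f = -u**3 + u**2*v - u**2 + 2*u*v**2 + 2*v**3 + v**2.
No constant or linear terms (consistent with a singular point). Quadratic part: -u**2 + v**2. Cubic part: -u**3 + u**2*v + 2*u*v**2 + 2*v**3.
The quadratic part v**2 - u**2 = (v − u)(v + u) splits into two distinct linear factors, so there are two distinct tangent lines y − 0 = ±(x − 2) — this is a node (ordinary double point).
Classification: node.


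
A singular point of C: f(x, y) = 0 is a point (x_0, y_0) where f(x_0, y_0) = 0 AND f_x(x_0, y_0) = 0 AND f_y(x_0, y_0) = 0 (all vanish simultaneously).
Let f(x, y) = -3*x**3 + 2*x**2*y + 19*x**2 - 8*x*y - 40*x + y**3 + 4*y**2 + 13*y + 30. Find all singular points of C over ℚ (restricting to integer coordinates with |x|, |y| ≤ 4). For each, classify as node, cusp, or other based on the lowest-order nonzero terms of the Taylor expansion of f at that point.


Singular points: {(2, -1)}; classification: node.

Compute partial derivatives:
  f_x = -9*x**2 + 4*x*y + 38*x - 8*y - 40.
  f_y = 2*x**2 - 8*x + 3*y**2 + 8*y + 13.
Scan x_0 ∈ {−4, ..., 4}. For each x_0, f_y(x_0, y) is a polynomial in y; find its integer roots y ∈ {−4, ..., 4}, then test f_x and f at those candidates.
  x = -4: f_y(-4, y) = 3*y**2 + 8*y + 77; no integer root y with |y| ≤ 4.
  x = -3: f_y(-3, y) = 3*y**2 + 8*y + 55; no integer root y with |y| ≤ 4.
  x = -2: f_y(-2, y) = 3*y**2 + 8*y + 37; no integer root y with |y| ≤ 4.
  x = -1: f_y(-1, y) = 3*y**2 + 8*y + 23; no integer root y with |y| ≤ 4.
  x = 0: f_y(0, y) = 3*y**2 + 8*y + 13; no integer root y with |y| ≤ 4.
  x = 1: f_y(1, y) = 3*y**2 + 8*y + 7; no integer root y with |y| ≤ 4.
  x = 2: f_y(2, y) = 3*y**2 + 8*y + 5; vanishes at y ∈ {-1}. (2, -1): f_x = 0, f = 0 — SINGULAR.
  x = 3: f_y(3, y) = 3*y**2 + 8*y + 7; no integer root y with |y| ≤ 4.
  x = 4: f_y(4, y) = 3*y**2 + 8*y + 13; no integer root y with |y| ≤ 4.
Only singular point on the grid: (2, -1).
Classify: substitute x = 2 + u, y = -1 + v and expand: f = -3*u**3 + 2*u**2*v - u**2 + v**3 + v**2.
No constant or linear terms (consistent with a singular point). Quadratic part: -u**2 + v**2. Cubic part: -3*u**3 + 2*u**2*v + v**3.
The quadratic part v**2 - u**2 = (v − u)(v + u) splits into two distinct linear factors, so there are two distinct tangent lines y − -1 = ±(x − 2) — this is a node (ordinary double point).
Classification: node.


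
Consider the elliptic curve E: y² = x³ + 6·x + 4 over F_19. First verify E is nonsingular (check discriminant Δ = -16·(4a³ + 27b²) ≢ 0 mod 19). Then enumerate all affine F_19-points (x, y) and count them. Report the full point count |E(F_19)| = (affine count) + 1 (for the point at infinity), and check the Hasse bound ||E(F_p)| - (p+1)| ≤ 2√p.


Affine points = {(0, 2), (0, 17), (1, 7), (1, 12), (2, 9), (2, 10), (3, 7), (3, 12), (4, 4), (4, 15), (5, 8), (5, 11), (6, 3), (6, 16), (7, 3), (7, 16), (10, 0), (14, 1), (14, 18), (15, 7), (15, 12), (16, 4), (16, 15), (18, 4), (18, 15)}; affine count = 25; |E(F_19)| = 26.

Discriminant check: Δ ∝ 4a³ + 27b² = 4·6³ + 27·4² = 4·216 + 27·16 ≡ 4 (mod 19). Nonzero ⇒ E is nonsingular.
For each x ∈ F_19, compute rhs = x³ + 6·x + 4 mod 19, then count y ∈ F_19 with y² ≡ rhs.
  x = 0: rhs = 4, matching y values: 2, 17 (2 points).
  x = 1: rhs = 11, matching y values: 7, 12 (2 points).
  x = 2: rhs = 5, matching y values: 9, 10 (2 points).
  x = 3: rhs = 11, matching y values: 7, 12 (2 points).
  x = 4: rhs = 16, matching y values: 4, 15 (2 points).
  x = 5: rhs = 7, matching y values: 8, 11 (2 points).
  x = 6: rhs = 9, matching y values: 3, 16 (2 points).
  x = 7: rhs = 9, matching y values: 3, 16 (2 points).
  x = 8: rhs = 13, matching y values: none (0 points).
  x = 9: rhs = 8, matching y values: none (0 points).
  x = 10: rhs = 0, matching y values: 0 (1 points).
  x = 11: rhs = 14, matching y values: none (0 points).
  x = 12: rhs = 18, matching y values: none (0 points).
  x = 13: rhs = 18, matching y values: none (0 points).
  x = 14: rhs = 1, matching y values: 1, 18 (2 points).
  x = 15: rhs = 11, matching y values: 7, 12 (2 points).
  x = 16: rhs = 16, matching y values: 4, 15 (2 points).
  x = 17: rhs = 3, matching y values: none (0 points).
  x = 18: rhs = 16, matching y values: 4, 15 (2 points).
Total affine count: 25.
Full point count |E(F_19)| = 25 + 1 = 26.
Hasse bound: |26 − (19+1)| = |6| = 6 ≤ 2√19 ≈ 8.7178 ✓.


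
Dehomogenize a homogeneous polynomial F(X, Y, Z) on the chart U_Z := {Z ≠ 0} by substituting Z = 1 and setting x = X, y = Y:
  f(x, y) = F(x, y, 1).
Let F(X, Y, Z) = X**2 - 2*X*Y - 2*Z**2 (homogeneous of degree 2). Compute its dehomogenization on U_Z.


f(x, y) = x**2 - 2*x*y - 2

On U_Z we set Z = 1. Each monomial c·X^i·Y^j·Z^k in F becomes c·x^i·y^j·1^k = c·x^i·y^j.
Substituting Z = 1: F(X, Y, 1) = x**2 - 2*x*y - 2.
Note: deg(f) ≤ deg(F) = 2; strict inequality happens when F is divisible by Z (lost terms).


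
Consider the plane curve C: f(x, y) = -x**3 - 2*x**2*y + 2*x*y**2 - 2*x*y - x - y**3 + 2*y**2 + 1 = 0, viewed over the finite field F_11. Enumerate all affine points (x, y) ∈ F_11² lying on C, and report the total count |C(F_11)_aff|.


Affine F_11-points: {(0, 6), (1, 7), (2, 5), (5, 2), (6, 2), (6, 3), (6, 9), (7, 2), (7, 4), (7, 10), (9, 0), (10, 9)}; count = 12.

For each of the 121 pairs (x, y) ∈ F_11², evaluate f(x, y) mod 11. Record the zeros.
  x = 0: [0↦1, 1↦2, 2↦1, 3↦3, 4↦2, 5↦3, 6↦0, 7↦9, 8↦2, 9↦6, 10↦4]  zeros at y ∈ {6}
  x = 1: [0↦10, 1↦9, 2↦10, 3↦7, 4↦5, 5↦9, 6↦2, 7↦0, 8↦8, 9↦9, 10↦8]  zeros at y ∈ {7}
  x = 2: [0↦2, 1↦6, 2↦5, 3↦4, 4↦8, 5↦0, 6↦7, 7↦1, 8↦9, 9↦3, 10↦10]  zeros at y ∈ {5}
  x = 3: [0↦4, 1↦9, 2↦2, 3↦10, 4↦5, 5↦3, 6↦9, 7↦6, 8↦10, 9↦4, 10↦4]  zeros at y ∈ ∅
  x = 4: [0↦10, 1↦1, 2↦6, 3↦8, 4↦1, 5↦1, 6↦2, 7↦9, 8↦5, 9↦6, 10↦6]  zeros at y ∈ ∅
  x = 5: [0↦3, 1↦9, 2↦0, 3↦3, 4↦1, 5↦10, 6↦2, 7↦4, 8↦10, 9↦3, 10↦10]  zeros at y ∈ {2}
  x = 6: [0↦10, 1↦5, 2↦0, 3↦0, 4↦10, 5↦2, 6↦3, 7↦7, 8↦8, 9↦0, 10↦10]  zeros at y ∈ {2, 3, 9}
  x = 7: [0↦3, 1↦5, 2↦0, 3↦4, 4↦0, 5↦4, 6↦10, 7↦1, 8↦4, 9↦2, 10↦0]  zeros at y ∈ {2, 4, 10}
  x = 8: [0↦9, 1↦3, 2↦5, 3↦9, 4↦9, 5↦10, 6↦6, 7↦2, 8↦3, 9↦3, 10↦7]  zeros at y ∈ ∅
  x = 9: [0↦0, 1↦4, 2↦9, 3↦9, 4↦9, 5↦3, 6↦7, 7↦4, 8↦10, 9↦8, 10↦3]  zeros at y ∈ {0}
  x = 10: [0↦3, 1↦2, 2↦6, 3↦9, 4↦5, 5↦10, 6↦7, 7↦1, 8↦8, 9↦0, 10↦4]  zeros at y ∈ {9}
Collecting zeros: affine points = {(0, 6), (1, 7), (2, 5), (5, 2), (6, 2), (6, 3), (6, 9), (7, 2), (7, 4), (7, 10), (9, 0), (10, 9)}.
Total count |C(F_11)_aff| = 12.


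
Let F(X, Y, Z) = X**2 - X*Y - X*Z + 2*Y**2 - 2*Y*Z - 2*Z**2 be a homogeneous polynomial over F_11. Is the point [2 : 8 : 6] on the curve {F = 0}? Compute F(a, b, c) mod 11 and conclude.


F(2,8,6) ≡ 2 (mod 11); P is NOT on the curve.

Evaluate F(2, 8, 6) term-by-term (mod 11).
  X**2 ↦ 1·4·1·1 = 4
  -X*Y ↦ -1·2·8·1 = -16
  -X*Z ↦ -1·2·1·6 = -12
  2*Y**2 ↦ 2·1·64·1 = 128
  -2*Y*Z ↦ -2·1·8·6 = -96
  -2*Z**2 ↦ -2·1·1·36 = -72
Sum: F(2, 8, 6) = (4) + (-16) + (-12) + (128) + (-96) + (-72) = -64.
Reducing mod 11: -64 ≡ 2 (mod 11).
Since F(a, b, c) ≡ 2 ≠ 0 (mod 11), P does NOT lie on the curve.


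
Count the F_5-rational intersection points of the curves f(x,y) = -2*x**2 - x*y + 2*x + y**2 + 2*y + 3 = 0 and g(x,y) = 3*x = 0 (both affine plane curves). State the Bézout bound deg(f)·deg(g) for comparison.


Common zeros: ∅; count = 0; Bézout bound = 2.

deg(f) = 2, deg(g) = 1, so Bézout bound = 2.
Scan x ∈ F_5. For each x, list the y ∈ F_5 with f(x, y) ≡ 0 and those with g(x, y) ≡ 0 (mod 5); the common zeros in that column are the intersection.
  x = 0: f ≡ 0 at y ∈ ∅; g ≡ 0 at y ∈ {0, 1, 2, 3, 4}; common: ∅.
  x = 1: f ≡ 0 at y ∈ {1, 3}; g ≡ 0 at y ∈ ∅; common: ∅.
  x = 2: f ≡ 0 at y ∈ {1, 4}; g ≡ 0 at y ∈ ∅; common: ∅.
  x = 3: f ≡ 0 at y ∈ ∅; g ≡ 0 at y ∈ ∅; common: ∅.
  x = 4: f ≡ 0 at y ∈ ∅; g ≡ 0 at y ∈ ∅; common: ∅.
Collecting: common zeros = ∅, so the count is 0.
Comparison with the Bézout bound: 0 ≤ 2 = deg(f)·deg(g), as expected for curves with no common component (the affine F_5-count falls short of the bound because intersections may lie at infinity, over extension fields, or carry multiplicity).


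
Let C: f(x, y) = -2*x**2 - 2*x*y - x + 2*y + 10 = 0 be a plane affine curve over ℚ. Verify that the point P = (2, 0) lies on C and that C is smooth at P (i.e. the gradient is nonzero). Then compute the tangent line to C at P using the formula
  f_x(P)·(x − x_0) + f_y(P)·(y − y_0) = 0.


Tangent line at P: -9*x - 2*y + 18 = 0.

Step 1: f(2, 0) = 0, so P lies on C.
Step 2: partial derivatives
  f_x(x, y) = -4*x - 2*y - 1, f_y(x, y) = 2 - 2*x.
  f_x(P) = -9, f_y(P) = -2 (gradient nonzero, so P is smooth).
Step 3: tangent line at P: -9·(x − 2) + -2·(y − 0) = 0.
Expanding: -9*x - 2*y + 18 = 0.


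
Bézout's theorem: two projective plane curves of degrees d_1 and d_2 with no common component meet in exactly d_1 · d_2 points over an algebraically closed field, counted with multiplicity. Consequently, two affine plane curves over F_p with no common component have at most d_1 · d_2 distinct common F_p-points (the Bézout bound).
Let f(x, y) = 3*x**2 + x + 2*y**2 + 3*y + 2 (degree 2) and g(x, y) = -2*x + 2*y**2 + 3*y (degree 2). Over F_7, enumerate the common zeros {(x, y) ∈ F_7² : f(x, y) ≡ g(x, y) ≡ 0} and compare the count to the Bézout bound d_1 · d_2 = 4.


Common zeros: ∅; count = 0; Bézout bound = 4.

deg(f) = 2, deg(g) = 2, so Bézout bound = 4.
Scan x ∈ F_7. For each x, list the y ∈ F_7 with f(x, y) ≡ 0 and those with g(x, y) ≡ 0 (mod 7); the common zeros in that column are the intersection.
  x = 0: f ≡ 0 at y ∈ {1}; g ≡ 0 at y ∈ {0, 2}; common: ∅.
  x = 1: f ≡ 0 at y ∈ ∅; g ≡ 0 at y ∈ {4, 5}; common: ∅.
  x = 2: f ≡ 0 at y ∈ {1}; g ≡ 0 at y ∈ ∅; common: ∅.
  x = 3: f ≡ 0 at y ∈ ∅; g ≡ 0 at y ∈ {3, 6}; common: ∅.
  x = 4: f ≡ 0 at y ∈ {4, 5}; g ≡ 0 at y ∈ ∅; common: ∅.
  x = 5: f ≡ 0 at y ∈ {4, 5}; g ≡ 0 at y ∈ ∅; common: ∅.
  x = 6: f ≡ 0 at y ∈ ∅; g ≡ 0 at y ∈ {1}; common: ∅.
Collecting: common zeros = ∅, so the count is 0.
Comparison with the Bézout bound: 0 ≤ 4 = deg(f)·deg(g), as expected for curves with no common component (the affine F_7-count falls short of the bound because intersections may lie at infinity, over extension fields, or carry multiplicity).


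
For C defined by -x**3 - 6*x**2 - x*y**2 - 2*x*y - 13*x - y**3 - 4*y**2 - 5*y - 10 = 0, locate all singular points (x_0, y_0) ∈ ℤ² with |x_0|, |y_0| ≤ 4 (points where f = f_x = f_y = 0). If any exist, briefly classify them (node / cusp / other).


Singular points: {(-2, -1)}; classification: cusp.

Compute partial derivatives:
  f_x = -3*x**2 - 12*x - y**2 - 2*y - 13.
  f_y = -2*x*y - 2*x - 3*y**2 - 8*y - 5.
Scan x_0 ∈ {−4, ..., 4}. For each x_0, f_y(x_0, y) is a polynomial in y; find its integer roots y ∈ {−4, ..., 4}, then test f_x and f at those candidates.
  x = -4: f_y(-4, y) = 3 - 3*y**2; vanishes at y ∈ {-1, 1}. (-4, -1): f_x = -12 ≠ 0; (-4, 1): f_x = -16 ≠ 0.
  x = -3: f_y(-3, y) = -3*y**2 - 2*y + 1; vanishes at y ∈ {-1}. (-3, -1): f_x = -3 ≠ 0.
  x = -2: f_y(-2, y) = -3*y**2 - 4*y - 1; vanishes at y ∈ {-1}. (-2, -1): f_x = 0, f = 0 — SINGULAR.
  x = -1: f_y(-1, y) = -3*y**2 - 6*y - 3; vanishes at y ∈ {-1}. (-1, -1): f_x = -3 ≠ 0.
  x = 0: f_y(0, y) = -3*y**2 - 8*y - 5; vanishes at y ∈ {-1}. (0, -1): f_x = -12 ≠ 0.
  x = 1: f_y(1, y) = -3*y**2 - 10*y - 7; vanishes at y ∈ {-1}. (1, -1): f_x = -27 ≠ 0.
  x = 2: f_y(2, y) = -3*y**2 - 12*y - 9; vanishes at y ∈ {-3, -1}. (2, -3): f_x = -52 ≠ 0; (2, -1): f_x = -48 ≠ 0.
  x = 3: f_y(3, y) = -3*y**2 - 14*y - 11; vanishes at y ∈ {-1}. (3, -1): f_x = -75 ≠ 0.
  x = 4: f_y(4, y) = -3*y**2 - 16*y - 13; vanishes at y ∈ {-1}. (4, -1): f_x = -108 ≠ 0.
Only singular point on the grid: (-2, -1).
Classify: substitute x = -2 + u, y = -1 + v and expand: f = -u**3 - u*v**2 - v**3 + v**2.
No constant or linear terms (consistent with a singular point). Quadratic part: v**2. Cubic part: -u**3 - u*v**2 - v**3.
The quadratic part v**2 is a perfect square, so there is a single (double) tangent line v = 0, i.e. y = -1. Restricting the cubic part to that line (v = 0) leaves -u**3 ≠ 0, so f is not divisible by v and the branch is v² ≈ u**3 to lowest order — this is a cusp.
Classification: cusp.
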